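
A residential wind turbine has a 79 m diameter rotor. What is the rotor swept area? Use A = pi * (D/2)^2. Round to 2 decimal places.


Compute the rotor radius:
  r = D / 2 = 79 / 2 = 39.5 m
Calculate swept area:
  A = pi * r^2 = pi * 39.5^2
  A = 4901.67 m^2

4901.67


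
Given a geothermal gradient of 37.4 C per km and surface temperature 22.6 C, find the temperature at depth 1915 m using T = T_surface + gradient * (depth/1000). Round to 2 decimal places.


Convert depth to km: 1915 / 1000 = 1.915 km
Temperature increase = gradient * depth_km = 37.4 * 1.915 = 71.62 C
Temperature at depth = T_surface + delta_T = 22.6 + 71.62
T = 94.22 C

94.22


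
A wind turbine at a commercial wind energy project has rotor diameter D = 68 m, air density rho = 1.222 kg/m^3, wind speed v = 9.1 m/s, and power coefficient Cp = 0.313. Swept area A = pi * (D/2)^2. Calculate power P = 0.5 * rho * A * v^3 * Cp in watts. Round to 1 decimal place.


Step 1 -- Compute swept area:
  A = pi * (D/2)^2 = pi * (68/2)^2 = 3631.68 m^2
Step 2 -- Apply wind power equation:
  P = 0.5 * rho * A * v^3 * Cp
  v^3 = 9.1^3 = 753.571
  P = 0.5 * 1.222 * 3631.68 * 753.571 * 0.313
  P = 523380.4 W

523380.4


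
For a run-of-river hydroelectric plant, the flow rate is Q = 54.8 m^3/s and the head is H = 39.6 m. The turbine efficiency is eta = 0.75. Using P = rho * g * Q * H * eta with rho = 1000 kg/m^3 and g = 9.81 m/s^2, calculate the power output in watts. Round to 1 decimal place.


Apply the hydropower formula P = rho * g * Q * H * eta
rho * g = 1000 * 9.81 = 9810.0
P = 9810.0 * 54.8 * 39.6 * 0.75
P = 15966363.6 W

15966363.6


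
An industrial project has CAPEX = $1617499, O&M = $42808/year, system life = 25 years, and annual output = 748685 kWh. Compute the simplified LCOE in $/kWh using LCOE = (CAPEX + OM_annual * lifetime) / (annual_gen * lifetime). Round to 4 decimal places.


Total cost = CAPEX + OM * lifetime = 1617499 + 42808 * 25 = 1617499 + 1070200 = 2687699
Total generation = annual * lifetime = 748685 * 25 = 18717125 kWh
LCOE = 2687699 / 18717125
LCOE = 0.1436 $/kWh

0.1436


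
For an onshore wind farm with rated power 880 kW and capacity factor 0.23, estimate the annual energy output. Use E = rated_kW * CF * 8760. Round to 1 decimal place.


Annual energy = rated_kW * capacity_factor * hours_per_year
Given: P_rated = 880 kW, CF = 0.23, hours = 8760
E = 880 * 0.23 * 8760
E = 1773024.0 kWh

1773024.0


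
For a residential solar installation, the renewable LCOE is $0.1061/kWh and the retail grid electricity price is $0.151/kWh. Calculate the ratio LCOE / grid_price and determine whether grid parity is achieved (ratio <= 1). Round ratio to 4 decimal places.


Compare LCOE to grid price:
  LCOE = $0.1061/kWh, Grid price = $0.151/kWh
  Ratio = LCOE / grid_price = 0.1061 / 0.151 = 0.7026
  Grid parity achieved (ratio <= 1)? yes

0.7026


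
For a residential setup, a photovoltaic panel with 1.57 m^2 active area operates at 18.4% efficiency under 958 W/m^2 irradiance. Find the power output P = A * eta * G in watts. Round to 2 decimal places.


Use the solar power formula P = A * eta * G.
Given: A = 1.57 m^2, eta = 0.184, G = 958 W/m^2
P = 1.57 * 0.184 * 958
P = 276.75 W

276.75


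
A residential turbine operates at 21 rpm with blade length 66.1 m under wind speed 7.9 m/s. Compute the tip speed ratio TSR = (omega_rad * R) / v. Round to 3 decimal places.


Convert rotational speed to rad/s:
  omega = 21 * 2 * pi / 60 = 2.1991 rad/s
Compute tip speed:
  v_tip = omega * R = 2.1991 * 66.1 = 145.361 m/s
Tip speed ratio:
  TSR = v_tip / v_wind = 145.361 / 7.9 = 18.400

18.400


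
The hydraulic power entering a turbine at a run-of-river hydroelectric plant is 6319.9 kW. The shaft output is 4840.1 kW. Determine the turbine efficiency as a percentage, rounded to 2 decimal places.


Turbine efficiency = (output power / input power) * 100
eta = (4840.1 / 6319.9) * 100
eta = 76.59%

76.59


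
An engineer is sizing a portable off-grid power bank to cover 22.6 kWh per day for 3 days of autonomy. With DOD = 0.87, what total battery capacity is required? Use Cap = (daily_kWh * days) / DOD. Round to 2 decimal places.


Total energy needed = daily * days = 22.6 * 3 = 67.8 kWh
Account for depth of discharge:
  Cap = total_energy / DOD = 67.8 / 0.87
  Cap = 77.93 kWh

77.93


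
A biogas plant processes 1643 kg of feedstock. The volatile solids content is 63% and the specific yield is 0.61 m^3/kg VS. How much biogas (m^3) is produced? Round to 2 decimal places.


Compute volatile solids:
  VS = mass * VS_fraction = 1643 * 0.63 = 1035.09 kg
Calculate biogas volume:
  Biogas = VS * specific_yield = 1035.09 * 0.61
  Biogas = 631.40 m^3

631.40


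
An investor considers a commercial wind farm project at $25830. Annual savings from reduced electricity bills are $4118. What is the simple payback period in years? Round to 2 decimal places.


Simple payback period = initial cost / annual savings
Payback = 25830 / 4118
Payback = 6.27 years

6.27


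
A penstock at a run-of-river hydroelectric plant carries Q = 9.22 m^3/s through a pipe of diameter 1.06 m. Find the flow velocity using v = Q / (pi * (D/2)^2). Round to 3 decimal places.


Compute pipe cross-sectional area:
  A = pi * (D/2)^2 = pi * (1.06/2)^2 = 0.8825 m^2
Calculate velocity:
  v = Q / A = 9.22 / 0.8825
  v = 10.448 m/s

10.448


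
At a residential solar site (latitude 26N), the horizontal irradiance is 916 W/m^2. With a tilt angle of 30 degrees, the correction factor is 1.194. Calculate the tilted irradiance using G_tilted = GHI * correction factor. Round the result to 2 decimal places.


Identify the given values:
  GHI = 916 W/m^2, tilt correction factor = 1.194
Apply the formula G_tilted = GHI * factor:
  G_tilted = 916 * 1.194
  G_tilted = 1093.70 W/m^2

1093.70


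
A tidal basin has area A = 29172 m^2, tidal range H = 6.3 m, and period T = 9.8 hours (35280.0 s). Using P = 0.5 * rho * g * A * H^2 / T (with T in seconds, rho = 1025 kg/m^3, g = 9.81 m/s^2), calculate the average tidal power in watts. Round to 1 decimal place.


Convert period to seconds: T = 9.8 * 3600 = 35280.0 s
H^2 = 6.3^2 = 39.69
P = 0.5 * rho * g * A * H^2 / T
P = 0.5 * 1025 * 9.81 * 29172 * 39.69 / 35280.0
P = 164999.1 W

164999.1


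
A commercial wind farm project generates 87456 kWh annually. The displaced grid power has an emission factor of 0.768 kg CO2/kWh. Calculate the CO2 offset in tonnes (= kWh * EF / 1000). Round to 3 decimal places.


CO2 offset in kg = generation * emission_factor
CO2 offset = 87456 * 0.768 = 67166.21 kg
Convert to tonnes:
  CO2 offset = 67166.21 / 1000 = 67.166 tonnes

67.166


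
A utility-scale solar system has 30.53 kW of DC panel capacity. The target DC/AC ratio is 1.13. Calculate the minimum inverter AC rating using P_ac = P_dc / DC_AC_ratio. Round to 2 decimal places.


The inverter AC capacity is determined by the DC/AC ratio.
Given: P_dc = 30.53 kW, DC/AC ratio = 1.13
P_ac = P_dc / ratio = 30.53 / 1.13
P_ac = 27.02 kW

27.02


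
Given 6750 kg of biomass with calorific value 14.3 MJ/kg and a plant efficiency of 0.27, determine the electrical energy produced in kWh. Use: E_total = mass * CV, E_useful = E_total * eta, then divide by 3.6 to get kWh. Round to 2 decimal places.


Total energy = mass * CV = 6750 * 14.3 = 96525.0 MJ
Useful energy = total * eta = 96525.0 * 0.27 = 26061.75 MJ
Convert to kWh: 26061.75 / 3.6
Useful energy = 7239.38 kWh

7239.38


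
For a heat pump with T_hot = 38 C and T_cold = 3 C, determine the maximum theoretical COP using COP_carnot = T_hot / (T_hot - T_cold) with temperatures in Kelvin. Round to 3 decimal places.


Convert to Kelvin:
  T_hot = 38 + 273.15 = 311.15 K
  T_cold = 3 + 273.15 = 276.15 K
Apply Carnot COP formula:
  COP = T_hot_K / (T_hot_K - T_cold_K) = 311.15 / 35.0
  COP = 8.890

8.890


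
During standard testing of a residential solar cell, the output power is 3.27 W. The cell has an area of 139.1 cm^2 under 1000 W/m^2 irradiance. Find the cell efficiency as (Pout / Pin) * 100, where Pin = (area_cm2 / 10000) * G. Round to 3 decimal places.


First compute the input power:
  Pin = area_cm2 / 10000 * G = 139.1 / 10000 * 1000 = 13.91 W
Then compute efficiency:
  Efficiency = (Pout / Pin) * 100 = (3.27 / 13.91) * 100
  Efficiency = 23.508%

23.508


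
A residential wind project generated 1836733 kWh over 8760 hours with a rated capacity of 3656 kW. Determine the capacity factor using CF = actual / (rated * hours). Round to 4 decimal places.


Capacity factor = actual output / maximum possible output
Maximum possible = rated * hours = 3656 * 8760 = 32026560 kWh
CF = 1836733 / 32026560
CF = 0.0574

0.0574


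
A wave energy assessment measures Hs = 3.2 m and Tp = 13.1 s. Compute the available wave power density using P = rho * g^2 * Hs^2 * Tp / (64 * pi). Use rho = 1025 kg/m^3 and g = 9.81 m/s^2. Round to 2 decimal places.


Apply wave power formula:
  g^2 = 9.81^2 = 96.2361
  Hs^2 = 3.2^2 = 10.24
  Numerator = rho * g^2 * Hs^2 * Tp = 1025 * 96.2361 * 10.24 * 13.1 = 13232232.78
  Denominator = 64 * pi = 201.0619
  P = 13232232.78 / 201.0619 = 65811.73 W/m

65811.73


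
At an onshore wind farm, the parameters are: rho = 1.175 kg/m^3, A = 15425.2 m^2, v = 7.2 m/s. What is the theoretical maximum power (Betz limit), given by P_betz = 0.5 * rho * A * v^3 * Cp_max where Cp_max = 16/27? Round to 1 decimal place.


The Betz coefficient Cp_max = 16/27 = 0.5926
v^3 = 7.2^3 = 373.248
P_betz = 0.5 * rho * A * v^3 * Cp_max
P_betz = 0.5 * 1.175 * 15425.2 * 373.248 * 0.5926
P_betz = 2004436.9 W

2004436.9


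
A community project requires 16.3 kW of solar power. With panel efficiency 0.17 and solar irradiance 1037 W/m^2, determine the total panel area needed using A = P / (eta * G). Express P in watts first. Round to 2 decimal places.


Convert target power to watts: P = 16.3 * 1000 = 16300.0 W
Compute denominator: eta * G = 0.17 * 1037 = 176.29
Required area A = P / (eta * G) = 16300.0 / 176.29
A = 92.46 m^2

92.46


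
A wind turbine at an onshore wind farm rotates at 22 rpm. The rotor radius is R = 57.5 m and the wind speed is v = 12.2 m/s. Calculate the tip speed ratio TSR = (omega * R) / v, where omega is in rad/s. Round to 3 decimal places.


Convert rotational speed to rad/s:
  omega = 22 * 2 * pi / 60 = 2.3038 rad/s
Compute tip speed:
  v_tip = omega * R = 2.3038 * 57.5 = 132.47 m/s
Tip speed ratio:
  TSR = v_tip / v_wind = 132.47 / 12.2 = 10.858

10.858


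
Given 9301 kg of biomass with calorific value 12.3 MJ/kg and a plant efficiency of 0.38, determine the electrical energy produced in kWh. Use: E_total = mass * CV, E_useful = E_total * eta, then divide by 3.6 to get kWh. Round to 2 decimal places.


Total energy = mass * CV = 9301 * 12.3 = 114402.3 MJ
Useful energy = total * eta = 114402.3 * 0.38 = 43472.87 MJ
Convert to kWh: 43472.87 / 3.6
Useful energy = 12075.80 kWh

12075.80


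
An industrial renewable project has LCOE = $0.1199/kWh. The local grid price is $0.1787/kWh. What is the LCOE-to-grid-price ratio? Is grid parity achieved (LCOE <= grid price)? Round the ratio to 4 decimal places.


Compare LCOE to grid price:
  LCOE = $0.1199/kWh, Grid price = $0.1787/kWh
  Ratio = LCOE / grid_price = 0.1199 / 0.1787 = 0.6710
  Grid parity achieved (ratio <= 1)? yes

0.6710


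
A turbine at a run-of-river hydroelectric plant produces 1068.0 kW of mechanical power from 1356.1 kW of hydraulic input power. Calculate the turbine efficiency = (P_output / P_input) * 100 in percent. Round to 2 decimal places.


Turbine efficiency = (output power / input power) * 100
eta = (1068.0 / 1356.1) * 100
eta = 78.76%

78.76


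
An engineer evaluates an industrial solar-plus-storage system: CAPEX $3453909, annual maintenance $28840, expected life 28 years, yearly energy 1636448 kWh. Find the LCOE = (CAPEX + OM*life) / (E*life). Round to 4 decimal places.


Total cost = CAPEX + OM * lifetime = 3453909 + 28840 * 28 = 3453909 + 807520 = 4261429
Total generation = annual * lifetime = 1636448 * 28 = 45820544 kWh
LCOE = 4261429 / 45820544
LCOE = 0.0930 $/kWh

0.0930


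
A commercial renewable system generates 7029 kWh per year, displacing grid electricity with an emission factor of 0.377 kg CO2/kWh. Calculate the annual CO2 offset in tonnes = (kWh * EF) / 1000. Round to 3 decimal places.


CO2 offset in kg = generation * emission_factor
CO2 offset = 7029 * 0.377 = 2649.93 kg
Convert to tonnes:
  CO2 offset = 2649.93 / 1000 = 2.650 tonnes

2.650


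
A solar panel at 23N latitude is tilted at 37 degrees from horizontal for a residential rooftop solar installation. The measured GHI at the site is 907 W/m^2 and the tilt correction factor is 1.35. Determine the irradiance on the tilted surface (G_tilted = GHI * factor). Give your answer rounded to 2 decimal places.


Identify the given values:
  GHI = 907 W/m^2, tilt correction factor = 1.35
Apply the formula G_tilted = GHI * factor:
  G_tilted = 907 * 1.35
  G_tilted = 1224.45 W/m^2

1224.45


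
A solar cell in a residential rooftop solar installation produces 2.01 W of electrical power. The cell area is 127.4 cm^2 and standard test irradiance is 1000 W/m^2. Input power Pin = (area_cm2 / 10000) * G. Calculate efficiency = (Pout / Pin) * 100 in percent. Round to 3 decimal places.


First compute the input power:
  Pin = area_cm2 / 10000 * G = 127.4 / 10000 * 1000 = 12.74 W
Then compute efficiency:
  Efficiency = (Pout / Pin) * 100 = (2.01 / 12.74) * 100
  Efficiency = 15.777%

15.777


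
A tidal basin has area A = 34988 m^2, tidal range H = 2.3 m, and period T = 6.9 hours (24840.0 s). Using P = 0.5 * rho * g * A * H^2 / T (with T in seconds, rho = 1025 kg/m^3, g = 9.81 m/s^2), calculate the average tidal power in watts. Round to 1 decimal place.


Convert period to seconds: T = 6.9 * 3600 = 24840.0 s
H^2 = 2.3^2 = 5.29
P = 0.5 * rho * g * A * H^2 / T
P = 0.5 * 1025 * 9.81 * 34988 * 5.29 / 24840.0
P = 37461.6 W

37461.6


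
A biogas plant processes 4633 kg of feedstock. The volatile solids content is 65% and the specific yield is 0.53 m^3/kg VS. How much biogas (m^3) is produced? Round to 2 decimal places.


Compute volatile solids:
  VS = mass * VS_fraction = 4633 * 0.65 = 3011.45 kg
Calculate biogas volume:
  Biogas = VS * specific_yield = 3011.45 * 0.53
  Biogas = 1596.07 m^3

1596.07


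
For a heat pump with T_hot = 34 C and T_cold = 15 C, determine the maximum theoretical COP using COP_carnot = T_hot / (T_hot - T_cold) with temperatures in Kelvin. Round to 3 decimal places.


Convert to Kelvin:
  T_hot = 34 + 273.15 = 307.15 K
  T_cold = 15 + 273.15 = 288.15 K
Apply Carnot COP formula:
  COP = T_hot_K / (T_hot_K - T_cold_K) = 307.15 / 19.0
  COP = 16.166

16.166


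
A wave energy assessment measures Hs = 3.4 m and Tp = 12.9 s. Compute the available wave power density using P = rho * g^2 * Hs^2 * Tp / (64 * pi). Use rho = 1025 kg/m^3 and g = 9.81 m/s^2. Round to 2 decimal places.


Apply wave power formula:
  g^2 = 9.81^2 = 96.2361
  Hs^2 = 3.4^2 = 11.56
  Numerator = rho * g^2 * Hs^2 * Tp = 1025 * 96.2361 * 11.56 * 12.9 = 14709889.98
  Denominator = 64 * pi = 201.0619
  P = 14709889.98 / 201.0619 = 73160.99 W/m

73160.99


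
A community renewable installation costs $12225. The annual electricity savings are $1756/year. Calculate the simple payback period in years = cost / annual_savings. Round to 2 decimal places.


Simple payback period = initial cost / annual savings
Payback = 12225 / 1756
Payback = 6.96 years

6.96


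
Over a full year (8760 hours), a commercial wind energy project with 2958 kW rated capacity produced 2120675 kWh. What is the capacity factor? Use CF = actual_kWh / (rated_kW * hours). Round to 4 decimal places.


Capacity factor = actual output / maximum possible output
Maximum possible = rated * hours = 2958 * 8760 = 25912080 kWh
CF = 2120675 / 25912080
CF = 0.0818

0.0818


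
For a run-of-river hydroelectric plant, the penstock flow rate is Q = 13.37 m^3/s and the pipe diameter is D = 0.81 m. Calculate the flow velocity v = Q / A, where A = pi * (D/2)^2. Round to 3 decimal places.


Compute pipe cross-sectional area:
  A = pi * (D/2)^2 = pi * (0.81/2)^2 = 0.5153 m^2
Calculate velocity:
  v = Q / A = 13.37 / 0.5153
  v = 25.946 m/s

25.946


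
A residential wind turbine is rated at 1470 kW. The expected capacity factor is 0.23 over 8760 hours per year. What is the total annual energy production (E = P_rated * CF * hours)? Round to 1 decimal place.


Annual energy = rated_kW * capacity_factor * hours_per_year
Given: P_rated = 1470 kW, CF = 0.23, hours = 8760
E = 1470 * 0.23 * 8760
E = 2961756.0 kWh

2961756.0


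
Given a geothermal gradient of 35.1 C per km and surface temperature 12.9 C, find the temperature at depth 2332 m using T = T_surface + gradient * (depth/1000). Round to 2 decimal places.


Convert depth to km: 2332 / 1000 = 2.332 km
Temperature increase = gradient * depth_km = 35.1 * 2.332 = 81.85 C
Temperature at depth = T_surface + delta_T = 12.9 + 81.85
T = 94.75 C

94.75


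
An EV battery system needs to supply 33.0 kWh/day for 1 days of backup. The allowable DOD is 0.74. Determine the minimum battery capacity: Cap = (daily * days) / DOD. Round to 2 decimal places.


Total energy needed = daily * days = 33.0 * 1 = 33.0 kWh
Account for depth of discharge:
  Cap = total_energy / DOD = 33.0 / 0.74
  Cap = 44.59 kWh

44.59


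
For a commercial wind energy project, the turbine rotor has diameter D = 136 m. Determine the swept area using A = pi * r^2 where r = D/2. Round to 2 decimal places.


Compute the rotor radius:
  r = D / 2 = 136 / 2 = 68.0 m
Calculate swept area:
  A = pi * r^2 = pi * 68.0^2
  A = 14526.72 m^2

14526.72


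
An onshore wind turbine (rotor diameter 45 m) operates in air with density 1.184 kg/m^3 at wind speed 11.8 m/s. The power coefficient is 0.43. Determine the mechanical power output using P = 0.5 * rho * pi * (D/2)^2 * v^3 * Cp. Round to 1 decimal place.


Step 1 -- Compute swept area:
  A = pi * (D/2)^2 = pi * (45/2)^2 = 1590.43 m^2
Step 2 -- Apply wind power equation:
  P = 0.5 * rho * A * v^3 * Cp
  v^3 = 11.8^3 = 1643.032
  P = 0.5 * 1.184 * 1590.43 * 1643.032 * 0.43
  P = 665198.2 W

665198.2


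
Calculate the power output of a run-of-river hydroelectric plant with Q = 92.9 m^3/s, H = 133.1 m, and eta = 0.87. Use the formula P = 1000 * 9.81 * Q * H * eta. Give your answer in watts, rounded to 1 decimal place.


Apply the hydropower formula P = rho * g * Q * H * eta
rho * g = 1000 * 9.81 = 9810.0
P = 9810.0 * 92.9 * 133.1 * 0.87
P = 105531480.2 W

105531480.2


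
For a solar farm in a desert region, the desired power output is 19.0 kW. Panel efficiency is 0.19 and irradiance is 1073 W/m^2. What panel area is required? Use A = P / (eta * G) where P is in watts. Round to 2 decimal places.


Convert target power to watts: P = 19.0 * 1000 = 19000.0 W
Compute denominator: eta * G = 0.19 * 1073 = 203.87
Required area A = P / (eta * G) = 19000.0 / 203.87
A = 93.20 m^2

93.20


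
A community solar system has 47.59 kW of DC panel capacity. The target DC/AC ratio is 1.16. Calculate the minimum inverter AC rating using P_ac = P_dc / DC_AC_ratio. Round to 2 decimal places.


The inverter AC capacity is determined by the DC/AC ratio.
Given: P_dc = 47.59 kW, DC/AC ratio = 1.16
P_ac = P_dc / ratio = 47.59 / 1.16
P_ac = 41.03 kW

41.03


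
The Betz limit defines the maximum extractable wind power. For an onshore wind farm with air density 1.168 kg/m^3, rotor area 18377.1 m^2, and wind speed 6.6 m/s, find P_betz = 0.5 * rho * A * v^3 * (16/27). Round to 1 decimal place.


The Betz coefficient Cp_max = 16/27 = 0.5926
v^3 = 6.6^3 = 287.496
P_betz = 0.5 * rho * A * v^3 * Cp_max
P_betz = 0.5 * 1.168 * 18377.1 * 287.496 * 0.5926
P_betz = 1828427.9 W

1828427.9


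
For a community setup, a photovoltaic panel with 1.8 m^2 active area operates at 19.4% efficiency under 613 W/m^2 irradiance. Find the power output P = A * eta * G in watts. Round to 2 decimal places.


Use the solar power formula P = A * eta * G.
Given: A = 1.8 m^2, eta = 0.194, G = 613 W/m^2
P = 1.8 * 0.194 * 613
P = 214.06 W

214.06


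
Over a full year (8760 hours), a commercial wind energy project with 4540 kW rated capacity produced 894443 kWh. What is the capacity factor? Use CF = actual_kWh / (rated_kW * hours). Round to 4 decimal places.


Capacity factor = actual output / maximum possible output
Maximum possible = rated * hours = 4540 * 8760 = 39770400 kWh
CF = 894443 / 39770400
CF = 0.0225

0.0225


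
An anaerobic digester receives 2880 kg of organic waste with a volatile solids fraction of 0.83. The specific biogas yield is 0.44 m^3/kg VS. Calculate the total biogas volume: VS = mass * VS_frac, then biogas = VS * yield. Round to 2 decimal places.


Compute volatile solids:
  VS = mass * VS_fraction = 2880 * 0.83 = 2390.4 kg
Calculate biogas volume:
  Biogas = VS * specific_yield = 2390.4 * 0.44
  Biogas = 1051.78 m^3

1051.78


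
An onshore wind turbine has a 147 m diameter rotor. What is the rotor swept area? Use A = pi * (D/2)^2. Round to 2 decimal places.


Compute the rotor radius:
  r = D / 2 = 147 / 2 = 73.5 m
Calculate swept area:
  A = pi * r^2 = pi * 73.5^2
  A = 16971.67 m^2

16971.67


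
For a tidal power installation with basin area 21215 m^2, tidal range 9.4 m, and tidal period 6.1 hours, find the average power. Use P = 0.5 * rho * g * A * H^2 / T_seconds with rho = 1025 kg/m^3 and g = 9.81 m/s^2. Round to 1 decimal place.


Convert period to seconds: T = 6.1 * 3600 = 21960.0 s
H^2 = 9.4^2 = 88.36
P = 0.5 * rho * g * A * H^2 / T
P = 0.5 * 1025 * 9.81 * 21215 * 88.36 / 21960.0
P = 429169.9 W

429169.9


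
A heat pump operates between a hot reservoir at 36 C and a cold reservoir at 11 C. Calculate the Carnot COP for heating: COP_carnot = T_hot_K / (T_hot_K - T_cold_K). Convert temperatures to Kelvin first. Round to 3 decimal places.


Convert to Kelvin:
  T_hot = 36 + 273.15 = 309.15 K
  T_cold = 11 + 273.15 = 284.15 K
Apply Carnot COP formula:
  COP = T_hot_K / (T_hot_K - T_cold_K) = 309.15 / 25.0
  COP = 12.366

12.366


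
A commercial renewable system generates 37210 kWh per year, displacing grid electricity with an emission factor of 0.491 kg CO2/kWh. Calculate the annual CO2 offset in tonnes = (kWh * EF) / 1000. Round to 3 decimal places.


CO2 offset in kg = generation * emission_factor
CO2 offset = 37210 * 0.491 = 18270.11 kg
Convert to tonnes:
  CO2 offset = 18270.11 / 1000 = 18.270 tonnes

18.270


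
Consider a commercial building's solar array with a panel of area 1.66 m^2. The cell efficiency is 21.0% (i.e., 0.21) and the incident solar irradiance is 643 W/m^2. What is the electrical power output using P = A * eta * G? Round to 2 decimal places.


Use the solar power formula P = A * eta * G.
Given: A = 1.66 m^2, eta = 0.21, G = 643 W/m^2
P = 1.66 * 0.21 * 643
P = 224.15 W

224.15


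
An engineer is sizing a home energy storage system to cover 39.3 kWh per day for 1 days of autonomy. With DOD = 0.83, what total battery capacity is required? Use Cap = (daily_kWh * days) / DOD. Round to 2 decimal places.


Total energy needed = daily * days = 39.3 * 1 = 39.3 kWh
Account for depth of discharge:
  Cap = total_energy / DOD = 39.3 / 0.83
  Cap = 47.35 kWh

47.35


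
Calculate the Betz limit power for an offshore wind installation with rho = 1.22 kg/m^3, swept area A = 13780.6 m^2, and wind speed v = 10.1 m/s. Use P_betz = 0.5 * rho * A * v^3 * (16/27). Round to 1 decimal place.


The Betz coefficient Cp_max = 16/27 = 0.5926
v^3 = 10.1^3 = 1030.301
P_betz = 0.5 * rho * A * v^3 * Cp_max
P_betz = 0.5 * 1.22 * 13780.6 * 1030.301 * 0.5926
P_betz = 5132374.1 W

5132374.1


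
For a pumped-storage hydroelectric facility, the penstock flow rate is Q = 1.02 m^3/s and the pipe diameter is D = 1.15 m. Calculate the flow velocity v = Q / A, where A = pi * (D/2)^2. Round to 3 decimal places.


Compute pipe cross-sectional area:
  A = pi * (D/2)^2 = pi * (1.15/2)^2 = 1.0387 m^2
Calculate velocity:
  v = Q / A = 1.02 / 1.0387
  v = 0.982 m/s

0.982


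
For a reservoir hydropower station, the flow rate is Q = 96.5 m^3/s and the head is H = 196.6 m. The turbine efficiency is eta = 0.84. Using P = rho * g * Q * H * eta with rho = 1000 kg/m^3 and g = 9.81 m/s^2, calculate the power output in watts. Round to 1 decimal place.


Apply the hydropower formula P = rho * g * Q * H * eta
rho * g = 1000 * 9.81 = 9810.0
P = 9810.0 * 96.5 * 196.6 * 0.84
P = 156336044.8 W

156336044.8


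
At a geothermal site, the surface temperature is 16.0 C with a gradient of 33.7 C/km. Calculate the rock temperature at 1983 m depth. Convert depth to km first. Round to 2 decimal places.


Convert depth to km: 1983 / 1000 = 1.983 km
Temperature increase = gradient * depth_km = 33.7 * 1.983 = 66.83 C
Temperature at depth = T_surface + delta_T = 16.0 + 66.83
T = 82.83 C

82.83


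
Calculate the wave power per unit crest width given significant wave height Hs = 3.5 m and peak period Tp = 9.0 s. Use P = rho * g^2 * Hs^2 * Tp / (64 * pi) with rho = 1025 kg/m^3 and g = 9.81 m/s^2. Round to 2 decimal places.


Apply wave power formula:
  g^2 = 9.81^2 = 96.2361
  Hs^2 = 3.5^2 = 12.25
  Numerator = rho * g^2 * Hs^2 * Tp = 1025 * 96.2361 * 12.25 * 9.0 = 10875280.78
  Denominator = 64 * pi = 201.0619
  P = 10875280.78 / 201.0619 = 54089.21 W/m

54089.21


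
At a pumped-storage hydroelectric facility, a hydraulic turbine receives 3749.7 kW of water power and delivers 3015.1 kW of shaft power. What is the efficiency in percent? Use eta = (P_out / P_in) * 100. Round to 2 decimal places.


Turbine efficiency = (output power / input power) * 100
eta = (3015.1 / 3749.7) * 100
eta = 80.41%

80.41


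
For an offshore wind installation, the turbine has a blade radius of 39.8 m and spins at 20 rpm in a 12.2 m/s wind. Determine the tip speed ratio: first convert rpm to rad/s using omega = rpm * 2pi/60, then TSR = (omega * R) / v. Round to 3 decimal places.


Convert rotational speed to rad/s:
  omega = 20 * 2 * pi / 60 = 2.0944 rad/s
Compute tip speed:
  v_tip = omega * R = 2.0944 * 39.8 = 83.357 m/s
Tip speed ratio:
  TSR = v_tip / v_wind = 83.357 / 12.2 = 6.833

6.833


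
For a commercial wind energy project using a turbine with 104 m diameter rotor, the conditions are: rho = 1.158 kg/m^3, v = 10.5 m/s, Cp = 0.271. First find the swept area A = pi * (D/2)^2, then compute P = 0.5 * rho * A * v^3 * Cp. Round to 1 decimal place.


Step 1 -- Compute swept area:
  A = pi * (D/2)^2 = pi * (104/2)^2 = 8494.87 m^2
Step 2 -- Apply wind power equation:
  P = 0.5 * rho * A * v^3 * Cp
  v^3 = 10.5^3 = 1157.625
  P = 0.5 * 1.158 * 8494.87 * 1157.625 * 0.271
  P = 1543022.7 W

1543022.7


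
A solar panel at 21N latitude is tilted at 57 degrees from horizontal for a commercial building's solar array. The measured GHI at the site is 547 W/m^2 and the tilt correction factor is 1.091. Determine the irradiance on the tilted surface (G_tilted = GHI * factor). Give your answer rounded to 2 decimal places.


Identify the given values:
  GHI = 547 W/m^2, tilt correction factor = 1.091
Apply the formula G_tilted = GHI * factor:
  G_tilted = 547 * 1.091
  G_tilted = 596.78 W/m^2

596.78


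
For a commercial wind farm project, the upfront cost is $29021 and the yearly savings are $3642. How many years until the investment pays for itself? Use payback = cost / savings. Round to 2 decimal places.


Simple payback period = initial cost / annual savings
Payback = 29021 / 3642
Payback = 7.97 years

7.97


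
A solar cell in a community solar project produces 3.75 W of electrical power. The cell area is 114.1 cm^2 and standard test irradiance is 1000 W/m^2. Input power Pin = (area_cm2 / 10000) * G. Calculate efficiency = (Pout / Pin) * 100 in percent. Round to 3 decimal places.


First compute the input power:
  Pin = area_cm2 / 10000 * G = 114.1 / 10000 * 1000 = 11.41 W
Then compute efficiency:
  Efficiency = (Pout / Pin) * 100 = (3.75 / 11.41) * 100
  Efficiency = 32.866%

32.866


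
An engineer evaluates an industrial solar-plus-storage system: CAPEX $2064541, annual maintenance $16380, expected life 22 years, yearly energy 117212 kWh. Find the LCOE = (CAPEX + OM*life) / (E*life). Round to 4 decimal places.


Total cost = CAPEX + OM * lifetime = 2064541 + 16380 * 22 = 2064541 + 360360 = 2424901
Total generation = annual * lifetime = 117212 * 22 = 2578664 kWh
LCOE = 2424901 / 2578664
LCOE = 0.9404 $/kWh

0.9404


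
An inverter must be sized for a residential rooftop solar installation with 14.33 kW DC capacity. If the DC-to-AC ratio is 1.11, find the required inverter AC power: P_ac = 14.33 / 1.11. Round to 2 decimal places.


The inverter AC capacity is determined by the DC/AC ratio.
Given: P_dc = 14.33 kW, DC/AC ratio = 1.11
P_ac = P_dc / ratio = 14.33 / 1.11
P_ac = 12.91 kW

12.91


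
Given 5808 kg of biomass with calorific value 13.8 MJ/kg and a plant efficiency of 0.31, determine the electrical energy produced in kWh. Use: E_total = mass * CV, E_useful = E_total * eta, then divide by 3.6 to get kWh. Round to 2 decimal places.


Total energy = mass * CV = 5808 * 13.8 = 80150.4 MJ
Useful energy = total * eta = 80150.4 * 0.31 = 24846.62 MJ
Convert to kWh: 24846.62 / 3.6
Useful energy = 6901.84 kWh

6901.84


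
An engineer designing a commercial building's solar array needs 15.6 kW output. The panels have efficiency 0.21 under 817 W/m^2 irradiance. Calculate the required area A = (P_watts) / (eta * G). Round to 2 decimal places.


Convert target power to watts: P = 15.6 * 1000 = 15600.0 W
Compute denominator: eta * G = 0.21 * 817 = 171.57
Required area A = P / (eta * G) = 15600.0 / 171.57
A = 90.92 m^2

90.92


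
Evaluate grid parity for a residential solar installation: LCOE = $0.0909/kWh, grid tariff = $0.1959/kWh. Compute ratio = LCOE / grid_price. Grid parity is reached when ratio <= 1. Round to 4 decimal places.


Compare LCOE to grid price:
  LCOE = $0.0909/kWh, Grid price = $0.1959/kWh
  Ratio = LCOE / grid_price = 0.0909 / 0.1959 = 0.4640
  Grid parity achieved (ratio <= 1)? yes

0.4640


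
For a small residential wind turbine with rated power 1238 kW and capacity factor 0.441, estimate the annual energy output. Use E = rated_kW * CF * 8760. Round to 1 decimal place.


Annual energy = rated_kW * capacity_factor * hours_per_year
Given: P_rated = 1238 kW, CF = 0.441, hours = 8760
E = 1238 * 0.441 * 8760
E = 4782592.1 kWh

4782592.1


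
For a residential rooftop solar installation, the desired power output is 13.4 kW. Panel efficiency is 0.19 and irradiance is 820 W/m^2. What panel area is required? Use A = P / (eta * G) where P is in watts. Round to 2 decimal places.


Convert target power to watts: P = 13.4 * 1000 = 13400.0 W
Compute denominator: eta * G = 0.19 * 820 = 155.8
Required area A = P / (eta * G) = 13400.0 / 155.8
A = 86.01 m^2

86.01


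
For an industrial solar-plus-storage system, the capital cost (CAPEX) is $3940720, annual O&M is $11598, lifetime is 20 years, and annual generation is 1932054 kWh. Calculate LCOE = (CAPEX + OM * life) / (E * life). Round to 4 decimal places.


Total cost = CAPEX + OM * lifetime = 3940720 + 11598 * 20 = 3940720 + 231960 = 4172680
Total generation = annual * lifetime = 1932054 * 20 = 38641080 kWh
LCOE = 4172680 / 38641080
LCOE = 0.1080 $/kWh

0.1080


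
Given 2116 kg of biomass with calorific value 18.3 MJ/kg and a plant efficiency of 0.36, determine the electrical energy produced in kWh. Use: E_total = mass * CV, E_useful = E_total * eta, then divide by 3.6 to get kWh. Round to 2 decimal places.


Total energy = mass * CV = 2116 * 18.3 = 38722.8 MJ
Useful energy = total * eta = 38722.8 * 0.36 = 13940.21 MJ
Convert to kWh: 13940.21 / 3.6
Useful energy = 3872.28 kWh

3872.28


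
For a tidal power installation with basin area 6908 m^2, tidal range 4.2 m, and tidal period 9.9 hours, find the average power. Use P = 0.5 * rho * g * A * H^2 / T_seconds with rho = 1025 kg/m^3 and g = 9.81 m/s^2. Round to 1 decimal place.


Convert period to seconds: T = 9.9 * 3600 = 35640.0 s
H^2 = 4.2^2 = 17.64
P = 0.5 * rho * g * A * H^2 / T
P = 0.5 * 1025 * 9.81 * 6908 * 17.64 / 35640.0
P = 17190.0 W

17190.0


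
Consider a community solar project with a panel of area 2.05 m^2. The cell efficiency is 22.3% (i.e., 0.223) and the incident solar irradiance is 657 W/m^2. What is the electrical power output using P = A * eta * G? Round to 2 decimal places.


Use the solar power formula P = A * eta * G.
Given: A = 2.05 m^2, eta = 0.223, G = 657 W/m^2
P = 2.05 * 0.223 * 657
P = 300.35 W

300.35


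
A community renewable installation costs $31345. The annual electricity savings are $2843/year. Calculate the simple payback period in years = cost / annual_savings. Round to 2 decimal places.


Simple payback period = initial cost / annual savings
Payback = 31345 / 2843
Payback = 11.03 years

11.03


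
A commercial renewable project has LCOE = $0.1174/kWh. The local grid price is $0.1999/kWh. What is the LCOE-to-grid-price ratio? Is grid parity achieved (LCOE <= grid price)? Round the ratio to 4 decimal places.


Compare LCOE to grid price:
  LCOE = $0.1174/kWh, Grid price = $0.1999/kWh
  Ratio = LCOE / grid_price = 0.1174 / 0.1999 = 0.5873
  Grid parity achieved (ratio <= 1)? yes

0.5873


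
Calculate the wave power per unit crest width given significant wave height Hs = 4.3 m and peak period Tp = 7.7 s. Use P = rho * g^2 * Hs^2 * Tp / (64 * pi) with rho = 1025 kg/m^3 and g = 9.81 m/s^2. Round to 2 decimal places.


Apply wave power formula:
  g^2 = 9.81^2 = 96.2361
  Hs^2 = 4.3^2 = 18.49
  Numerator = rho * g^2 * Hs^2 * Tp = 1025 * 96.2361 * 18.49 * 7.7 = 14043957.82
  Denominator = 64 * pi = 201.0619
  P = 14043957.82 / 201.0619 = 69848.92 W/m

69848.92


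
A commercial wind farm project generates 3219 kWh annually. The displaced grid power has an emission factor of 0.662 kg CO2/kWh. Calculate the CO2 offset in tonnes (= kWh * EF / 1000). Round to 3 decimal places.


CO2 offset in kg = generation * emission_factor
CO2 offset = 3219 * 0.662 = 2130.98 kg
Convert to tonnes:
  CO2 offset = 2130.98 / 1000 = 2.131 tonnes

2.131


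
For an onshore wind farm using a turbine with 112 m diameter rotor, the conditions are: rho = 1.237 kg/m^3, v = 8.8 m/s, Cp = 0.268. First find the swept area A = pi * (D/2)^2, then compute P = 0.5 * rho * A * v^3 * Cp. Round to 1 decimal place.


Step 1 -- Compute swept area:
  A = pi * (D/2)^2 = pi * (112/2)^2 = 9852.03 m^2
Step 2 -- Apply wind power equation:
  P = 0.5 * rho * A * v^3 * Cp
  v^3 = 8.8^3 = 681.472
  P = 0.5 * 1.237 * 9852.03 * 681.472 * 0.268
  P = 1112880.3 W

1112880.3


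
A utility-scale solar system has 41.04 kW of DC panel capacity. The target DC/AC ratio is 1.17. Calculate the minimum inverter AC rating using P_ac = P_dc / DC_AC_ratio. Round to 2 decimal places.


The inverter AC capacity is determined by the DC/AC ratio.
Given: P_dc = 41.04 kW, DC/AC ratio = 1.17
P_ac = P_dc / ratio = 41.04 / 1.17
P_ac = 35.08 kW

35.08


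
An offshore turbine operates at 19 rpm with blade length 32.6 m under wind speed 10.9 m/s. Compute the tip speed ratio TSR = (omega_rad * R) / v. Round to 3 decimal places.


Convert rotational speed to rad/s:
  omega = 19 * 2 * pi / 60 = 1.9897 rad/s
Compute tip speed:
  v_tip = omega * R = 1.9897 * 32.6 = 64.863 m/s
Tip speed ratio:
  TSR = v_tip / v_wind = 64.863 / 10.9 = 5.951

5.951


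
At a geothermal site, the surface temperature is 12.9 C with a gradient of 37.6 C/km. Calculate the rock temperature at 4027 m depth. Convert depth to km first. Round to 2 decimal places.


Convert depth to km: 4027 / 1000 = 4.027 km
Temperature increase = gradient * depth_km = 37.6 * 4.027 = 151.42 C
Temperature at depth = T_surface + delta_T = 12.9 + 151.42
T = 164.32 C

164.32


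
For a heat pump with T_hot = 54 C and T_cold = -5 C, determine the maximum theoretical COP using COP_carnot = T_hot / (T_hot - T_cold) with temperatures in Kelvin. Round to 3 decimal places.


Convert to Kelvin:
  T_hot = 54 + 273.15 = 327.15 K
  T_cold = -5 + 273.15 = 268.15 K
Apply Carnot COP formula:
  COP = T_hot_K / (T_hot_K - T_cold_K) = 327.15 / 59.0
  COP = 5.545

5.545


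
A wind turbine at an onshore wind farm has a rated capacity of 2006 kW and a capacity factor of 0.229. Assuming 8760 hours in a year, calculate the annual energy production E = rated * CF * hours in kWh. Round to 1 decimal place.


Annual energy = rated_kW * capacity_factor * hours_per_year
Given: P_rated = 2006 kW, CF = 0.229, hours = 8760
E = 2006 * 0.229 * 8760
E = 4024116.2 kWh

4024116.2


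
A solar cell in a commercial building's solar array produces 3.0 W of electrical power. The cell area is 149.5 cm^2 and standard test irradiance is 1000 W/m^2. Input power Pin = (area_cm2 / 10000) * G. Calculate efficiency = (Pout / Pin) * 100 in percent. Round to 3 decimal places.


First compute the input power:
  Pin = area_cm2 / 10000 * G = 149.5 / 10000 * 1000 = 14.95 W
Then compute efficiency:
  Efficiency = (Pout / Pin) * 100 = (3.0 / 14.95) * 100
  Efficiency = 20.067%

20.067


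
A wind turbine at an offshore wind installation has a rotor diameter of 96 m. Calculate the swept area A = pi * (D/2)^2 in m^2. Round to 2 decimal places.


Compute the rotor radius:
  r = D / 2 = 96 / 2 = 48.0 m
Calculate swept area:
  A = pi * r^2 = pi * 48.0^2
  A = 7238.23 m^2

7238.23


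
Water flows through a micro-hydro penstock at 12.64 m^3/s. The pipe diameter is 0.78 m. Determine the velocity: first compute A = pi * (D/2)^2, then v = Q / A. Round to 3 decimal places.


Compute pipe cross-sectional area:
  A = pi * (D/2)^2 = pi * (0.78/2)^2 = 0.4778 m^2
Calculate velocity:
  v = Q / A = 12.64 / 0.4778
  v = 26.453 m/s

26.453


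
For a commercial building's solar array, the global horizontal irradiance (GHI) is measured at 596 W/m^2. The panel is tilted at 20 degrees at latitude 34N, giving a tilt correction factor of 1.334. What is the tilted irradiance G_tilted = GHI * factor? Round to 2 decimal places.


Identify the given values:
  GHI = 596 W/m^2, tilt correction factor = 1.334
Apply the formula G_tilted = GHI * factor:
  G_tilted = 596 * 1.334
  G_tilted = 795.06 W/m^2

795.06


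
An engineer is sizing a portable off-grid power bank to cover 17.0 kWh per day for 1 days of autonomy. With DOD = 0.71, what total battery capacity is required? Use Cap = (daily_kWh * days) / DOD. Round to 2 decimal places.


Total energy needed = daily * days = 17.0 * 1 = 17.0 kWh
Account for depth of discharge:
  Cap = total_energy / DOD = 17.0 / 0.71
  Cap = 23.94 kWh

23.94


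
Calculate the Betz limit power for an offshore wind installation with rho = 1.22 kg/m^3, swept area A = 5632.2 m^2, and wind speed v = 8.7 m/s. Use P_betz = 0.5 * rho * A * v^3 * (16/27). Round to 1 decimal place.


The Betz coefficient Cp_max = 16/27 = 0.5926
v^3 = 8.7^3 = 658.503
P_betz = 0.5 * rho * A * v^3 * Cp_max
P_betz = 0.5 * 1.22 * 5632.2 * 658.503 * 0.5926
P_betz = 1340670.0 W

1340670.0


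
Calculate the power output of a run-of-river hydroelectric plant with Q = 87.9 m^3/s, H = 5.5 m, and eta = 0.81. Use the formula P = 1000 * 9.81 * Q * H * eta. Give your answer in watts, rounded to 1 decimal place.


Apply the hydropower formula P = rho * g * Q * H * eta
rho * g = 1000 * 9.81 = 9810.0
P = 9810.0 * 87.9 * 5.5 * 0.81
P = 3841542.0 W

3841542.0


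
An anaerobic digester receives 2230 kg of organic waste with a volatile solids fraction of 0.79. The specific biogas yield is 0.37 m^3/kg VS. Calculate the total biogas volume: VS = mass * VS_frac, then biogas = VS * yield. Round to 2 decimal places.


Compute volatile solids:
  VS = mass * VS_fraction = 2230 * 0.79 = 1761.7 kg
Calculate biogas volume:
  Biogas = VS * specific_yield = 1761.7 * 0.37
  Biogas = 651.83 m^3

651.83


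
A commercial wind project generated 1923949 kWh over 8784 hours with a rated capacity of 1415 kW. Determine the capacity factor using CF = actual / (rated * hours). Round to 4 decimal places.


Capacity factor = actual output / maximum possible output
Maximum possible = rated * hours = 1415 * 8784 = 12429360 kWh
CF = 1923949 / 12429360
CF = 0.1548

0.1548
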